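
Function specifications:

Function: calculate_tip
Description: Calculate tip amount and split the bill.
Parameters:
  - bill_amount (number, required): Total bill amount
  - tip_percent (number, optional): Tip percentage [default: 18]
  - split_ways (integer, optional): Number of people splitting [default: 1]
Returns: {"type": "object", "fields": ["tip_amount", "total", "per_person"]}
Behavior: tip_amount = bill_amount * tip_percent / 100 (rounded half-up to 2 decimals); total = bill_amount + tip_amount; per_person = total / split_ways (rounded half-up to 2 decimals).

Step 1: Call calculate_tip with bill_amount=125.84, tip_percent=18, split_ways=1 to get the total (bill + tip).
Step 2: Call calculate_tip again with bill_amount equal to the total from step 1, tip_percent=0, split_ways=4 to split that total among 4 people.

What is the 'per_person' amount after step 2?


Step 1: calculate_tip(bill_amount=125.84, tip_percent=18, split_ways=1)
  tip_amount = 125.84 * 18/100 = 22.6512 -> 22.65
  total = 125.84 + 22.65 = 148.49
  per_person = 148.49 / 1 = 148.49 -> 148.49
  -> total = 148.49
Step 2: calculate_tip(bill_amount=148.49, tip_percent=0, split_ways=4)
  tip_amount = 148.49 * 0/100 = 0 -> 0.00
  total = 148.49 + 0.00 = 148.49
  per_person = 148.49 / 4 = 37.1225 -> 37.12
  -> per_person = 37.12
$37.12


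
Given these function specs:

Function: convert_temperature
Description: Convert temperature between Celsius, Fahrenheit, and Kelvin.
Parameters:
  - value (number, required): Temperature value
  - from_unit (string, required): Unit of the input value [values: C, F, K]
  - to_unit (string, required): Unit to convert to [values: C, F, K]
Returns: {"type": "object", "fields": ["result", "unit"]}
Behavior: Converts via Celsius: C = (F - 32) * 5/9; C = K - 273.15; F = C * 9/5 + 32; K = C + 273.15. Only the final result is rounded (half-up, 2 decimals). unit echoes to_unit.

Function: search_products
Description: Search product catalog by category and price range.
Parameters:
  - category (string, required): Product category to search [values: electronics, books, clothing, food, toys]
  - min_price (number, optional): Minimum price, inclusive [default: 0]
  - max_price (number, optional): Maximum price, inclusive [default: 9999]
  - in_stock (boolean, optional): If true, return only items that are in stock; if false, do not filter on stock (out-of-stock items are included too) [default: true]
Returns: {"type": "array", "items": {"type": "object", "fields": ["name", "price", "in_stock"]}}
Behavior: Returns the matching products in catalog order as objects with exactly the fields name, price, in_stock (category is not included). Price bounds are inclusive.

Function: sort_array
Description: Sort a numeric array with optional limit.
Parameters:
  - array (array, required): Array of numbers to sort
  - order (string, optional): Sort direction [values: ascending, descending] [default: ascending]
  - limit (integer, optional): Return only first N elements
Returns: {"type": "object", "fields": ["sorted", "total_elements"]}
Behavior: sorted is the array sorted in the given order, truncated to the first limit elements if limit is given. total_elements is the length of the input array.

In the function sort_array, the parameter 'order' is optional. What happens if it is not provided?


The sort_array spec declares:
  - order (string, optional): Sort direction [values: ascending, descending] [default: ascending]
It defaults to ascending


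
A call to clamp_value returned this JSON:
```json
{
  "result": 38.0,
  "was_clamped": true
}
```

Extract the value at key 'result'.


38.0


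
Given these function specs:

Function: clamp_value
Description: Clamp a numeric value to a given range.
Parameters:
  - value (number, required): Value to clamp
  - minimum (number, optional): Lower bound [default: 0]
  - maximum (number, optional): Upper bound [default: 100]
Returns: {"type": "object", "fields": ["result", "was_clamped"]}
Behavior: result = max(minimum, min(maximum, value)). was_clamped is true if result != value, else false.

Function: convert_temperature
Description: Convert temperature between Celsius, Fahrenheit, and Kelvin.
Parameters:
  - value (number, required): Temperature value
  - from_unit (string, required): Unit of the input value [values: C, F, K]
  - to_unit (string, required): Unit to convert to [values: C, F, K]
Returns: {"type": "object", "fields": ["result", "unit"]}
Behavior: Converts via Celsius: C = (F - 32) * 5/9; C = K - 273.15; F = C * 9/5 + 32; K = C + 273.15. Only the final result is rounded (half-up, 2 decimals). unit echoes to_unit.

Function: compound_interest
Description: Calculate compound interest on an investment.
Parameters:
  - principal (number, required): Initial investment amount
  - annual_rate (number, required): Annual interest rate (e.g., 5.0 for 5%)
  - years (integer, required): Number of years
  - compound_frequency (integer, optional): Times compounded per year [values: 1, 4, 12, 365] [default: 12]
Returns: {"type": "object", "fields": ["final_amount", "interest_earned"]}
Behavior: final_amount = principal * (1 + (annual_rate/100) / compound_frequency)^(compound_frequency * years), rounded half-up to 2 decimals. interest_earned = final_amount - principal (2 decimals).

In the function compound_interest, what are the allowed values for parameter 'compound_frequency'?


The compound_interest spec declares:
  - compound_frequency (integer, optional): Times compounded per year [values: 1, 4, 12, 365] [default: 12]
Allowed values:
1, 4, 12, 365


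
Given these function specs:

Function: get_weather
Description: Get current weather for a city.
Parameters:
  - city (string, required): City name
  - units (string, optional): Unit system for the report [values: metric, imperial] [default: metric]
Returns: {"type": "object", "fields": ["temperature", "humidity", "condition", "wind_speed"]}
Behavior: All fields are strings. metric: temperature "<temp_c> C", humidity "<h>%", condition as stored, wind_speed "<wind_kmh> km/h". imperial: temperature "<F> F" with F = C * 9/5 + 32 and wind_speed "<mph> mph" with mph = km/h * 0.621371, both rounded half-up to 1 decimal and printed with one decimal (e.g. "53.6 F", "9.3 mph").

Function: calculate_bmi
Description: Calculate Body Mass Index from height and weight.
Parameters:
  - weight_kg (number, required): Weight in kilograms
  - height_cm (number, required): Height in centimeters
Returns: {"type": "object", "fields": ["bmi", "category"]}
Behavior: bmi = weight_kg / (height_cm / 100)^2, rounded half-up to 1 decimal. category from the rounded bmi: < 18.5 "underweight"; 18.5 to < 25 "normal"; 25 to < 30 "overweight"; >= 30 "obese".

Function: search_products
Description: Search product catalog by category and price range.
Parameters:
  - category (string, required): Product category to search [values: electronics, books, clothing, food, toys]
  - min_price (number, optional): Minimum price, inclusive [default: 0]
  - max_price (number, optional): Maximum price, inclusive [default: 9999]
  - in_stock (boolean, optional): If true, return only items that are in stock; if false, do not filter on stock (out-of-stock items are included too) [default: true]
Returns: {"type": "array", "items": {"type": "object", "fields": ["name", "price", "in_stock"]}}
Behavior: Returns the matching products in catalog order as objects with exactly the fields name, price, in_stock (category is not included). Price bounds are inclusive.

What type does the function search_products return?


The search_products spec declares Returns: {"type": "array", "items": {"type": "object", "fields": ["name", "price", "in_stock"]}}
Type:
array


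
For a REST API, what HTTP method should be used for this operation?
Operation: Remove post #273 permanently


GET = read, POST = create, PUT = update/replace, DELETE = remove
This operation is a removal.
DELETE


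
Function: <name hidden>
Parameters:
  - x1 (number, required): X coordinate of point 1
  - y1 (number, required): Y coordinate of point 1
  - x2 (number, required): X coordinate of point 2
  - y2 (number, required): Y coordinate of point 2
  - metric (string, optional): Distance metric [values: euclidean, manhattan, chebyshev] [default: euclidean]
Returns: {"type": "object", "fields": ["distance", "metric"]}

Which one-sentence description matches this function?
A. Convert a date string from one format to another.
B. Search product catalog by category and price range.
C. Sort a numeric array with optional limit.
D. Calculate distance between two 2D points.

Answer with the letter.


Parameters x1, y1, x2, y2, metric and return ["distance", "metric"] fit: Calculate distance between two 2D points.
D


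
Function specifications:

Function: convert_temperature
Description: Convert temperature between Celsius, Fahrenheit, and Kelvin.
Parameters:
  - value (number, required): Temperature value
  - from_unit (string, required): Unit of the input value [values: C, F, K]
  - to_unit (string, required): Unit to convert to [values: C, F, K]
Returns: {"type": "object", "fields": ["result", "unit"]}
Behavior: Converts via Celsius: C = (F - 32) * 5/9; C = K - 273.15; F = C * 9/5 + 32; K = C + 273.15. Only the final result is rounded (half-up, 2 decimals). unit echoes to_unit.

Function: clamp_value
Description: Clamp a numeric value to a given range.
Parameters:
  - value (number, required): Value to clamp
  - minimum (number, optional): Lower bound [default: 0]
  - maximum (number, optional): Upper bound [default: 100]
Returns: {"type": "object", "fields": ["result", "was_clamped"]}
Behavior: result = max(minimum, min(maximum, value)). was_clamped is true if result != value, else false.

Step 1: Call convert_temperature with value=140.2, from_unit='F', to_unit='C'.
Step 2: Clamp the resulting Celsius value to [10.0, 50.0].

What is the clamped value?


Step 1: convert_temperature(value=140.2, from_unit=F, to_unit=C)
  To C: (140.2 - 32) * 5/9 = 60.111111
  Target is C: 60.111111
  Round to 2 decimals: 60.11
  -> result = 60.11 C
Step 2: clamp_value(value=60.11, minimum=10.0, maximum=50.0)
  result = max(10.0, min(50.0, 60.11)) = max(10.0, 50.0) = 50.0
  was_clamped = (50.0 != 60.11) = true
  -> result = 50.0
50.0


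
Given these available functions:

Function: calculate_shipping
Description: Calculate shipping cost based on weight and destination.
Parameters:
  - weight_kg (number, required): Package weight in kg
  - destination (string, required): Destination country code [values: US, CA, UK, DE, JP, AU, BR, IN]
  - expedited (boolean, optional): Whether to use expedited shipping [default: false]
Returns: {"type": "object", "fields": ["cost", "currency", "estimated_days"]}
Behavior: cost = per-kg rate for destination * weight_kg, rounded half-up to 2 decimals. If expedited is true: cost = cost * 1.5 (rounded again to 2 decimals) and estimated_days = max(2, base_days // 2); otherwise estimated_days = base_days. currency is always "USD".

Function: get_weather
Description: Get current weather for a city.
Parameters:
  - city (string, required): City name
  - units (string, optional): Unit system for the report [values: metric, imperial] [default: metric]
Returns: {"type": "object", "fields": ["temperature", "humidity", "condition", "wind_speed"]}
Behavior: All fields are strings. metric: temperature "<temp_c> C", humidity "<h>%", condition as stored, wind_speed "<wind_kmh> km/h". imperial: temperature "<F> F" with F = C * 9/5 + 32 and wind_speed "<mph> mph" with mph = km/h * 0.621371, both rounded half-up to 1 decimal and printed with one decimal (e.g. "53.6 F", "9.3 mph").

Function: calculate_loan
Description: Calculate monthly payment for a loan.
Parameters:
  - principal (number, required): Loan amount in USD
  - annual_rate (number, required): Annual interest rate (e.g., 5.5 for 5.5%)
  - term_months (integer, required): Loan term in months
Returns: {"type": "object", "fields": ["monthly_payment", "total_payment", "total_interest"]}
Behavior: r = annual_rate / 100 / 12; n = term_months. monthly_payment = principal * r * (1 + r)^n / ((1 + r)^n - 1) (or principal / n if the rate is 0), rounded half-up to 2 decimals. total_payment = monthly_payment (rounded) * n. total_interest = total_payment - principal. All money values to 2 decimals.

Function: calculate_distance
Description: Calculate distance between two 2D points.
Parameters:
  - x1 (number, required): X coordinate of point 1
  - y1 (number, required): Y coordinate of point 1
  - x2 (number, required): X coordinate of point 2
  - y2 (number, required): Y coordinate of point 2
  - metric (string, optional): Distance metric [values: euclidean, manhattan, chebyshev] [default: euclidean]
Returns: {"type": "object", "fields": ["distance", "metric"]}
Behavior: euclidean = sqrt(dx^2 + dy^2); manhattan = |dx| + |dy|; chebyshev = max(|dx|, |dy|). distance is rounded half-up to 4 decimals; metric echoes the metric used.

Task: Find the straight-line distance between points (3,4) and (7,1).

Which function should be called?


The task needs a function whose description is: Calculate distance between two 2D points.
calculate_distance


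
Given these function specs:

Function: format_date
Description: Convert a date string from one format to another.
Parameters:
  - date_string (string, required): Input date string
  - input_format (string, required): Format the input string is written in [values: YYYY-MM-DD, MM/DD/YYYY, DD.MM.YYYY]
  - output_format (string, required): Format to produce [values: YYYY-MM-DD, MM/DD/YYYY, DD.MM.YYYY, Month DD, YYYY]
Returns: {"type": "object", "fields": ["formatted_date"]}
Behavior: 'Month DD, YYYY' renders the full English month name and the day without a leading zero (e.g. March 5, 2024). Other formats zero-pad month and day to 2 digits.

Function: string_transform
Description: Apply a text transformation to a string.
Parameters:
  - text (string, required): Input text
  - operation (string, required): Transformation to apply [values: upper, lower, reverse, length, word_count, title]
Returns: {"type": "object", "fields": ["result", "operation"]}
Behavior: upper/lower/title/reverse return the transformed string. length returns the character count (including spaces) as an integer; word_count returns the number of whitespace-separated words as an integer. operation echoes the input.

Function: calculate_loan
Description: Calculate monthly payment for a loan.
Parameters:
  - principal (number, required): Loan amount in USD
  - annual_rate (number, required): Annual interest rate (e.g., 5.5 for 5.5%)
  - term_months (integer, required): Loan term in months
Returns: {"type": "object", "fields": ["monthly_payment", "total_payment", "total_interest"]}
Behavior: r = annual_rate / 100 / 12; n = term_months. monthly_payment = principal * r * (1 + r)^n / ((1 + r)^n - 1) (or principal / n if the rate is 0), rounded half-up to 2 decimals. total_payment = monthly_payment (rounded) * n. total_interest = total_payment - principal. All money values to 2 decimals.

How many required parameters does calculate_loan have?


Parameters of calculate_loan: principal (required), annual_rate (required), term_months (required)
Required count:
3


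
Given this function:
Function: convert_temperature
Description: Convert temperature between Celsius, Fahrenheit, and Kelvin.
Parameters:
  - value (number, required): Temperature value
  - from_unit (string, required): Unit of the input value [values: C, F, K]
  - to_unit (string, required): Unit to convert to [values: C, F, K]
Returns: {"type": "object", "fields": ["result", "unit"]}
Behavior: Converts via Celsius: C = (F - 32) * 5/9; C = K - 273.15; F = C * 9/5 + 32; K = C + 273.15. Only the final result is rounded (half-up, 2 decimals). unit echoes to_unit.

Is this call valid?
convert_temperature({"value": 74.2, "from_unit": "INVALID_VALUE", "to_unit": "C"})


Checking parameter values...
Parameter 'from_unit' has value 'INVALID_VALUE' not in allowed: C, F, K
Invalid - 'from_unit' must be one of C, F, K


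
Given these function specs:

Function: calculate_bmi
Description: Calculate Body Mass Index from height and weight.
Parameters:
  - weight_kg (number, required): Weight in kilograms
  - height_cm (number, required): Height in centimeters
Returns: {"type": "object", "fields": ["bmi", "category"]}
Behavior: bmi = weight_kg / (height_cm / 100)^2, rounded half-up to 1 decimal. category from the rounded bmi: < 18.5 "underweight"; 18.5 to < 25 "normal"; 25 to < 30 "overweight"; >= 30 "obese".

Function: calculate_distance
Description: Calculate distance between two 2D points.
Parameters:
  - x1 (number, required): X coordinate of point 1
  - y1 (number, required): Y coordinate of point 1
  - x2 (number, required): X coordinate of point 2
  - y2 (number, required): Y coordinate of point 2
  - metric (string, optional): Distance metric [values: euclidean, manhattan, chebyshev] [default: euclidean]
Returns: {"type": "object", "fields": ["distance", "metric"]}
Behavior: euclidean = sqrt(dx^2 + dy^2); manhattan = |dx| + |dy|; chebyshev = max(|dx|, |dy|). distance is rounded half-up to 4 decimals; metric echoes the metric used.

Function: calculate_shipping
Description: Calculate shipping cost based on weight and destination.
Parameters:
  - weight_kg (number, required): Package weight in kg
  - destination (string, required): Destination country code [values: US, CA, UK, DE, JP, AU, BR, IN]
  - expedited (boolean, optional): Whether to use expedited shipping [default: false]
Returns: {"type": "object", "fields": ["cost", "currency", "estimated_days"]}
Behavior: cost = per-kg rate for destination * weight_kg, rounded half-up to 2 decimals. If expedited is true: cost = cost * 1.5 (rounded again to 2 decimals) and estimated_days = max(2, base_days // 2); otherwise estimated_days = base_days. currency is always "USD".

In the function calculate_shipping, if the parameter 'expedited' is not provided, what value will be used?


The calculate_shipping spec declares:
  - expedited (boolean, optional): Whether to use expedited shipping [default: false]
Default:
false


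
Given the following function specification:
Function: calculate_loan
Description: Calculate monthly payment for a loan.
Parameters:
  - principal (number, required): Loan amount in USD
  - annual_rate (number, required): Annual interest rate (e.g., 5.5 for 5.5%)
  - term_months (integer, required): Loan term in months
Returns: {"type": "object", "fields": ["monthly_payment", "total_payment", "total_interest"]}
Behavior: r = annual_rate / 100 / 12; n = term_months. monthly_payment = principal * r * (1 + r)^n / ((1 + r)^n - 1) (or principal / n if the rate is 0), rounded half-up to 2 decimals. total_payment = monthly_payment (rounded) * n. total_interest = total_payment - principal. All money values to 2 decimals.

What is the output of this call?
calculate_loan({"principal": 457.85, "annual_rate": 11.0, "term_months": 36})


r = 11.0 / 100 / 12 = 0.009166666667 (keep full precision)
(1 + r)^36 = 1.38887863
monthly_payment = 457.85 * 0.009166666667 * 1.38887863 / (1.38887863 - 1) = 14.989422 -> 14.99
total_payment = 14.99 * 36 = 539.64
total_interest = 539.64 - 457.85 = 81.79
Output:
{"monthly_payment": 14.99, "total_payment": 539.64, "total_interest": 81.79}


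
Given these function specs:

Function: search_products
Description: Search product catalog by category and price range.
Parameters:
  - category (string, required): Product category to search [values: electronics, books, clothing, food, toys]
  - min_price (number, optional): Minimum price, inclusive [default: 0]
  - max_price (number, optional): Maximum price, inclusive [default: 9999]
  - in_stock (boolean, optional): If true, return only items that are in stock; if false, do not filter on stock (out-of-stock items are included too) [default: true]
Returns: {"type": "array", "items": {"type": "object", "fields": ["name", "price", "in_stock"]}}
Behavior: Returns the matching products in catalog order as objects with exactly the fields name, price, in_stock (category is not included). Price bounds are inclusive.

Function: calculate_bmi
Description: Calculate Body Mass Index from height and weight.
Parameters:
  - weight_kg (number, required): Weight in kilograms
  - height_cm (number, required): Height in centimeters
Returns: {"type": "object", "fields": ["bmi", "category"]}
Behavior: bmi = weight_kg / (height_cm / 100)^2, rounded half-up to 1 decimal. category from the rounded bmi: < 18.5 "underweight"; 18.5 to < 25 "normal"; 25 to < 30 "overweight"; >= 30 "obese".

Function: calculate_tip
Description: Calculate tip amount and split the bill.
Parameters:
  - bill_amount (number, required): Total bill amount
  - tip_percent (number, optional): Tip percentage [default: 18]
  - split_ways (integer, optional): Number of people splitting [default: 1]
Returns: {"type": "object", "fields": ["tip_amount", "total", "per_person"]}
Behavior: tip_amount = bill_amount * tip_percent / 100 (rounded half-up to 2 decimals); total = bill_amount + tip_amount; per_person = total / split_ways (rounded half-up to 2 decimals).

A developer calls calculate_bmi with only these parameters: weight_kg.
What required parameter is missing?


Required parameters: weight_kg, height_cm
Provided: weight_kg
Missing: height_cm
height_cm


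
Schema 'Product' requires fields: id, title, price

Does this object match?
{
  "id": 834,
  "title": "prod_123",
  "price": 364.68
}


Checking required fields... All present.
Valid - all required fields present


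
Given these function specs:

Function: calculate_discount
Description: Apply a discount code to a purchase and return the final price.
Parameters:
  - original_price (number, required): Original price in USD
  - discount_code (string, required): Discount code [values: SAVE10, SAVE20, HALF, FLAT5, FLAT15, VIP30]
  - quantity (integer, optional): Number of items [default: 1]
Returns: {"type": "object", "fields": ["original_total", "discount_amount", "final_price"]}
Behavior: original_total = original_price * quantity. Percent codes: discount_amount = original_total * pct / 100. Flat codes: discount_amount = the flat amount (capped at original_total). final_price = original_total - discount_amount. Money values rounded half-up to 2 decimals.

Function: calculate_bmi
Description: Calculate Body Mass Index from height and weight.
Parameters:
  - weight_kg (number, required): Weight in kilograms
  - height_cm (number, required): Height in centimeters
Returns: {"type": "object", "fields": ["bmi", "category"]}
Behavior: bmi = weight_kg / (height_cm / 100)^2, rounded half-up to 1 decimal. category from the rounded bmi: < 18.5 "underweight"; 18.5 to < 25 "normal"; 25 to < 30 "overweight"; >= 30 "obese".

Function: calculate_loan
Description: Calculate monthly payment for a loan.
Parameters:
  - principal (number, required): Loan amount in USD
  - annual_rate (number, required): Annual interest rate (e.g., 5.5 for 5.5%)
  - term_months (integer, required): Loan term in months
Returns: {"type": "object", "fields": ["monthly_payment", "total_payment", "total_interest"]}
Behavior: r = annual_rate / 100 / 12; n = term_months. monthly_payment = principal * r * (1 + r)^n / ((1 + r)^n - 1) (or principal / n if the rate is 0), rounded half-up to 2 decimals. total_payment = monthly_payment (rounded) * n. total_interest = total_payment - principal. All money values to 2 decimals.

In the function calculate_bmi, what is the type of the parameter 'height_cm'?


The calculate_bmi spec declares:
  - height_cm (number, required): Height in centimeters
Type:
number


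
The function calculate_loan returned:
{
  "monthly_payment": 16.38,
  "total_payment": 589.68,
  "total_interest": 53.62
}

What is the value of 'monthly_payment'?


16.38


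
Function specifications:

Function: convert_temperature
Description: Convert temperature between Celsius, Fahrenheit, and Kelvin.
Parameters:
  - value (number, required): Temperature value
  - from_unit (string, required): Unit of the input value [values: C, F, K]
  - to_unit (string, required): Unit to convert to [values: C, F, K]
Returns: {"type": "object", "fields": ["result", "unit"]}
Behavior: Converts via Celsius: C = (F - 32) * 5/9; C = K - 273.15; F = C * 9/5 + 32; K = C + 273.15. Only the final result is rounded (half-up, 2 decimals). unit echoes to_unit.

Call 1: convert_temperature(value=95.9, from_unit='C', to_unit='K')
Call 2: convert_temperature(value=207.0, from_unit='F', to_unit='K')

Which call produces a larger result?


Call 1:
  Input already in C: 95.9
  To K: 95.9 + 273.15 = 369.05
  Round to 2 decimals: 369.05
  -> 369.05 K
Call 2:
  To C: (207 - 32) * 5/9 = 97.222222
  To K: 97.222222 + 273.15 = 370.372222
  Round to 2 decimals: 370.37
  -> 370.37 K
Call 2 (370.37 K)


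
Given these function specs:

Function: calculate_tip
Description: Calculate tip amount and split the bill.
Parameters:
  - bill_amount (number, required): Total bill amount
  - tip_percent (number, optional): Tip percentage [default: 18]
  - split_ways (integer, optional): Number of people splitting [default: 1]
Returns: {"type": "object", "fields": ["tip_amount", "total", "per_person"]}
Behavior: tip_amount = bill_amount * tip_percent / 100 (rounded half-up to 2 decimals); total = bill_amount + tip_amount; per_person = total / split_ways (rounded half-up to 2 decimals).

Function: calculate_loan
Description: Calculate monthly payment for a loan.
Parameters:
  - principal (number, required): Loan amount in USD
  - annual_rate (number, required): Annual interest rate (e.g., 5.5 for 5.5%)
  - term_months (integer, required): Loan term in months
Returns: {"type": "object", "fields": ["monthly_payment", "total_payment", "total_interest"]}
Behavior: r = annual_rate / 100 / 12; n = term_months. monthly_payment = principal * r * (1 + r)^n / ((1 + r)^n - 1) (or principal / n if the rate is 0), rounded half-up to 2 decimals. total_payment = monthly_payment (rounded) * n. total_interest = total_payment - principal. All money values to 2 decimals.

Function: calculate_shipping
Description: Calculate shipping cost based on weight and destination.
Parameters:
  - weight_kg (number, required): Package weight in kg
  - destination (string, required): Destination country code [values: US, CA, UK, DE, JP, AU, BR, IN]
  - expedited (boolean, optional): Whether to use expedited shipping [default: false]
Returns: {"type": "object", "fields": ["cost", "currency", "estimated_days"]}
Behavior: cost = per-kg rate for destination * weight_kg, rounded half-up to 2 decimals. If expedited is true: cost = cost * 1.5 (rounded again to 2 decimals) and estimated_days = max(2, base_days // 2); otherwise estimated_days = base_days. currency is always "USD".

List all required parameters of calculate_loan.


Parameters of calculate_loan and their required/optional flag:
  principal: required
  annual_rate: required
  term_months: required
annual_rate, principal, term_months


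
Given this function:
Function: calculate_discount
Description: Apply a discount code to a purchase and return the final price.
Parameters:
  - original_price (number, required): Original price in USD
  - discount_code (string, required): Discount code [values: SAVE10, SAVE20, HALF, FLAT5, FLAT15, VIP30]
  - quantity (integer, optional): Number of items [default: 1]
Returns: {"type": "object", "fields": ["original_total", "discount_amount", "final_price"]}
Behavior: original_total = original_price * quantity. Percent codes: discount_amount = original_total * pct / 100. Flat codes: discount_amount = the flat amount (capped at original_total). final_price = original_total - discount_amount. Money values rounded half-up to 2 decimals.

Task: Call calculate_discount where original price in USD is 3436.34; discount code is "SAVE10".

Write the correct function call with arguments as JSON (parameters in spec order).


Mapping each described value to its parameter name:
  'Original price in USD' -> original_price = 3436.34
  'Discount code' -> discount_code = "SAVE10"
calculate_discount({"original_price": 3436.34, "discount_code": "SAVE10"})


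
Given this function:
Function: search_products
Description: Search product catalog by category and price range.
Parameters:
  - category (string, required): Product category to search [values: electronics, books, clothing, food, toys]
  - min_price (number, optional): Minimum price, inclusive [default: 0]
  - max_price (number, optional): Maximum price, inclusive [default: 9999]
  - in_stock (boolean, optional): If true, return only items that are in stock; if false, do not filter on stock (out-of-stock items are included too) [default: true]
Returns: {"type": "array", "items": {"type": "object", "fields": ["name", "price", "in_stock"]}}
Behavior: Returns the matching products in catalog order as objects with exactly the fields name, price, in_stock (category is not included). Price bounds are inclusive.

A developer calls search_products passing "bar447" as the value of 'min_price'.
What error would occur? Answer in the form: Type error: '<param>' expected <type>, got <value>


Spec: 'min_price' is declared as number; "bar447" is a string.
Type error: 'min_price' expected number, got "bar447"


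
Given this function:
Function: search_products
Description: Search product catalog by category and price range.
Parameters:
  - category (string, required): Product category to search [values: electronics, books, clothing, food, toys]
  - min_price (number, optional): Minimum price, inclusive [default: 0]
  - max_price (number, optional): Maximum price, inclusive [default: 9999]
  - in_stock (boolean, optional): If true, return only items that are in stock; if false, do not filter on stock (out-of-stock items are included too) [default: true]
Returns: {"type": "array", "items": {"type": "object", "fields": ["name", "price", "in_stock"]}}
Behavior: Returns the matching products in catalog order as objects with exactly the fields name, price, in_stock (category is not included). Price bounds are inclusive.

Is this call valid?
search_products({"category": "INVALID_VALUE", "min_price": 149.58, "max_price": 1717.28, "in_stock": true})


Checking parameter values...
Parameter 'category' has value 'INVALID_VALUE' not in allowed: electronics, books, clothing, food, toys
Invalid - 'category' must be one of electronics, books, clothing, food, toys


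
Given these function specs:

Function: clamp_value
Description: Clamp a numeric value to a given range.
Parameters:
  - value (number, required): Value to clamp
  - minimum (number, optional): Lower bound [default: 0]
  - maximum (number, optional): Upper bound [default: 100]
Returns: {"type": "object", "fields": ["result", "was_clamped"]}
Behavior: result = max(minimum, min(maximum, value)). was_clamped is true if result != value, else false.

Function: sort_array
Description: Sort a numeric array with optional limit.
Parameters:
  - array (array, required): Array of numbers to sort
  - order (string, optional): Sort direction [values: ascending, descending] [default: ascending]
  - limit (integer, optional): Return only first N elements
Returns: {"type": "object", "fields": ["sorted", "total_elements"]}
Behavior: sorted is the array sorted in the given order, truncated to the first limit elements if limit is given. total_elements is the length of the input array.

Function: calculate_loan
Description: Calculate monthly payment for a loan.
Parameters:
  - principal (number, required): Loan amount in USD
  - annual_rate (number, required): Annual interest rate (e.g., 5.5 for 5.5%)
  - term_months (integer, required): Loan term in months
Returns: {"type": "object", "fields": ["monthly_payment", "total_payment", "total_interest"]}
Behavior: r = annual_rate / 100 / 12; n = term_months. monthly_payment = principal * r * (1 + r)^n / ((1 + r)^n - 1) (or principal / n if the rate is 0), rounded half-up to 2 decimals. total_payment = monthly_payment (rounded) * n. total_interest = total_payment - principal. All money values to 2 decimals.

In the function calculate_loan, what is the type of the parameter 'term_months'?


The calculate_loan spec declares:
  - term_months (integer, required): Loan term in months
Type:
integer


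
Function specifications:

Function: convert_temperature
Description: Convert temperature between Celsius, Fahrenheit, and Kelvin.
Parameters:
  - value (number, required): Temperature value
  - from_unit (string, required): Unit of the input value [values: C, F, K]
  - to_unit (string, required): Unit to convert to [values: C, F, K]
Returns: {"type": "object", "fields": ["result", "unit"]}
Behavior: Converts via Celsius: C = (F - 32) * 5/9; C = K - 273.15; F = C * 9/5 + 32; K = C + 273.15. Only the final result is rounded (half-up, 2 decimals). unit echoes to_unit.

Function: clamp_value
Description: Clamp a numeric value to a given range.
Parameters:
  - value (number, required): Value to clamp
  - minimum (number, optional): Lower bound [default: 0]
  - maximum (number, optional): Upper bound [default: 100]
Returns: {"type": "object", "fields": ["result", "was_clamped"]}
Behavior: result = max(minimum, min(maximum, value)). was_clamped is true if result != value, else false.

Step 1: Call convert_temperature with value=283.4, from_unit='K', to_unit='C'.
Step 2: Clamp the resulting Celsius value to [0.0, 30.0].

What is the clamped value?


Step 1: convert_temperature(value=283.4, from_unit=K, to_unit=C)
  To C: 283.4 - 273.15 = 10.25
  Target is C: 10.25
  Round to 2 decimals: 10.25
  -> result = 10.25 C
Step 2: clamp_value(value=10.25, minimum=0.0, maximum=30.0)
  result = max(0.0, min(30.0, 10.25)) = max(0.0, 10.25) = 10.25
  was_clamped = (10.25 != 10.25) = false
  -> result = 10.25
10.25


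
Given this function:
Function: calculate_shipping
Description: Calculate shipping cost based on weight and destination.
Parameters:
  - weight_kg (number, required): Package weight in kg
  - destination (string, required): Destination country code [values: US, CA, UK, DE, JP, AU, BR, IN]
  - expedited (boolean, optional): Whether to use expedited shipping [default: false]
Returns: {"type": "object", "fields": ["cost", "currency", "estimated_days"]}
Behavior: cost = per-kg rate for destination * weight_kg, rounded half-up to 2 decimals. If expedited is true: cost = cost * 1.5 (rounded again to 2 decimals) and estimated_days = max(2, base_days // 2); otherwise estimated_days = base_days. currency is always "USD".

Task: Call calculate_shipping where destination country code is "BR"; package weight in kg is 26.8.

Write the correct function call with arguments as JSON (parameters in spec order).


Mapping each described value to its parameter name:
  'Destination country code' -> destination = "BR"
  'Package weight in kg' -> weight_kg = 26.8
calculate_shipping({"weight_kg": 26.8, "destination": "BR"})


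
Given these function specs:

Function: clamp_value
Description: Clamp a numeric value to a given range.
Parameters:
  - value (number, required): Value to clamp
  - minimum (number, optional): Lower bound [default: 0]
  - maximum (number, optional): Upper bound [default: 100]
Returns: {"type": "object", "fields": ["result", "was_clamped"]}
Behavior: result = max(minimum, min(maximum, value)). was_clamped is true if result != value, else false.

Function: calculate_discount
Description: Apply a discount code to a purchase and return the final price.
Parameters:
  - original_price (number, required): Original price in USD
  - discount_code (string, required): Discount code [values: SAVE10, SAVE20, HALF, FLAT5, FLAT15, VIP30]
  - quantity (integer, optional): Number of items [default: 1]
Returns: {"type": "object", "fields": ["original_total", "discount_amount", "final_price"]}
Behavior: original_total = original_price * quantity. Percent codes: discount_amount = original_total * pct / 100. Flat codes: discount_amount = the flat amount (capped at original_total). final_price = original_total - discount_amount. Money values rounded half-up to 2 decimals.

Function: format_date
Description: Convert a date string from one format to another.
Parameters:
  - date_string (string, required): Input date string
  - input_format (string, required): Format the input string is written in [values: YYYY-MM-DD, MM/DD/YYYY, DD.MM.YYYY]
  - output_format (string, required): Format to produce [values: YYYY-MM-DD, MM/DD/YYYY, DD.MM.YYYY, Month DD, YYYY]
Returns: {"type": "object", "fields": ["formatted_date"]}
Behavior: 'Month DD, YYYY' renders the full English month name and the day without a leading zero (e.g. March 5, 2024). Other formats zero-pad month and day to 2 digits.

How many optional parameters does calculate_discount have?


Parameters of calculate_discount: original_price (required), discount_code (required), quantity (optional)
Optional count:
1


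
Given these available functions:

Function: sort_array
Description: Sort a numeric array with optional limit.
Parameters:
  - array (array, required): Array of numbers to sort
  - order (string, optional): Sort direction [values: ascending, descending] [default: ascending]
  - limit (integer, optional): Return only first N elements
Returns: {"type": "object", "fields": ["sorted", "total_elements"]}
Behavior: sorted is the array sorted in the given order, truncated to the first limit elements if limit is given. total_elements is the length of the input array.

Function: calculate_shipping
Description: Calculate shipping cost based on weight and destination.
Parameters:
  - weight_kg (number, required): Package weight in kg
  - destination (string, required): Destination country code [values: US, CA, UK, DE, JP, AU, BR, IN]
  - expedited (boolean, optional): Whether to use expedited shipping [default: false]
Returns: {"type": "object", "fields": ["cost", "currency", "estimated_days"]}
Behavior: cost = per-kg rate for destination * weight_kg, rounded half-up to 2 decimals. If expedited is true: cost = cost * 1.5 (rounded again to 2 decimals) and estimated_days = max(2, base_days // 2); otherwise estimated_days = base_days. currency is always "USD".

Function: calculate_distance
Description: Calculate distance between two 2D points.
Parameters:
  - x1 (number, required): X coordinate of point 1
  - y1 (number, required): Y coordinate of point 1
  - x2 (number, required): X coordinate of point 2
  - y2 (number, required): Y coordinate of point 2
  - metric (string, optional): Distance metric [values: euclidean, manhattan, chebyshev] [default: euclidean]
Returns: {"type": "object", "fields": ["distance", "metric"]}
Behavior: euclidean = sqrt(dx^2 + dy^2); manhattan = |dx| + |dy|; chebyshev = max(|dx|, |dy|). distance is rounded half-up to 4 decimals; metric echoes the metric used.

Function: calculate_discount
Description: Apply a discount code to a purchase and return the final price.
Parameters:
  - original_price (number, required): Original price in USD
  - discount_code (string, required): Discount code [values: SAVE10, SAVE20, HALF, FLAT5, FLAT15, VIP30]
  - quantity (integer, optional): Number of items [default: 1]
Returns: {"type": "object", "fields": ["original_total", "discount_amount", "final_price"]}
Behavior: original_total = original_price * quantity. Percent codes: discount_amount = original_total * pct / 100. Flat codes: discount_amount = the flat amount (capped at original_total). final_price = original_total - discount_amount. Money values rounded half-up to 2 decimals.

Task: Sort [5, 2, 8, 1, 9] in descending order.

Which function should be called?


The task needs a function whose description is: Sort a numeric array with optional limit.
sort_array


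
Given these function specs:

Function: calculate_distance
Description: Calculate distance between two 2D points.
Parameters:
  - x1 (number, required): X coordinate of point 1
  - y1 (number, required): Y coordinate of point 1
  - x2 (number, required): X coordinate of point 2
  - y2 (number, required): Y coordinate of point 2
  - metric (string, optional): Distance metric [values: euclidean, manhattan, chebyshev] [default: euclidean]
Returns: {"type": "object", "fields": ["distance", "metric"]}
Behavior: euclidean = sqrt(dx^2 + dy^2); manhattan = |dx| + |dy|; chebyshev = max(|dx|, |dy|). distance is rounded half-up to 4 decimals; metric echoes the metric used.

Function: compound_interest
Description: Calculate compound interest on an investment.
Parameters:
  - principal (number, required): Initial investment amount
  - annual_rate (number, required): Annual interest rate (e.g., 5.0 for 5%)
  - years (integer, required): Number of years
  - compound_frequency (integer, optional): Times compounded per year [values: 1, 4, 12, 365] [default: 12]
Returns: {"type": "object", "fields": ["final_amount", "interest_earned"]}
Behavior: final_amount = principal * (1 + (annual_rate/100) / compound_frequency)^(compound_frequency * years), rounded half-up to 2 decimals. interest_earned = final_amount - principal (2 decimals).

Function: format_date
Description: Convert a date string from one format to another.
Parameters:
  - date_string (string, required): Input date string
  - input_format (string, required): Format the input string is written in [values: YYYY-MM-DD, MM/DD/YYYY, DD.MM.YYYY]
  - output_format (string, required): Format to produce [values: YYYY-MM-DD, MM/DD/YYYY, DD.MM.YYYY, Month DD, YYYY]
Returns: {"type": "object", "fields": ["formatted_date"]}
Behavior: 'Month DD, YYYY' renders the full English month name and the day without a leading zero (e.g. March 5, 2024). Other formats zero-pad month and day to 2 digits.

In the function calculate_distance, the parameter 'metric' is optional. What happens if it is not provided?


The calculate_distance spec declares:
  - metric (string, optional): Distance metric [values: euclidean, manhattan, chebyshev] [default: euclidean]
It defaults to euclidean
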